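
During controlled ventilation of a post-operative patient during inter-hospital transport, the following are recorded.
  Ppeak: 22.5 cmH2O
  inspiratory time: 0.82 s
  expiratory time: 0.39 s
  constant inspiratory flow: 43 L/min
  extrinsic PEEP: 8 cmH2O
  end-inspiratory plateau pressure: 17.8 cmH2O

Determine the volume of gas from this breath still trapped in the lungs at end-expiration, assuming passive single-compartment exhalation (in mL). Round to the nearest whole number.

218

Flow: 43 L/min ÷ 60 = 0.7167 L/s.
Vt = flow × Ti = 0.7167 L/s × 0.82 s × 1000 mL/L = 587.69 mL.
R = (PIP − Pplat)/V̇ = (22.5 − 17.8) / 0.7167 = 4.7/0.7167 = 6.558 cmH2O·s/L.
C = Vt/(Pplat − PEEP) = 587.69 / (17.8 − 8) = 587.69/9.8 = 59.968 mL/cmH2O.
τ = R × C = 6.558 × 0.05997 L/cmH2O = 0.3933 s.
Fraction remaining = e^(−Te/τ) = e^(−0.39/0.3933) = 0.371.
Trapped volume = 587.69 × 0.371 = 218.03 mL.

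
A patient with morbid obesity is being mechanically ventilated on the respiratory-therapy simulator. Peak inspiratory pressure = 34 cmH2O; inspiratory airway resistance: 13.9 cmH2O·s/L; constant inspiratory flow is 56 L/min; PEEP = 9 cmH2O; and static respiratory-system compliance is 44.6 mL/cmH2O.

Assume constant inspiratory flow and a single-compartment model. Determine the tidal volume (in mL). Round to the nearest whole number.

536

Flow: 56 L/min ÷ 60 = 0.9333 L/s.
Equation of motion (constant flow): PIP = Vt/C + R·V̇ + PEEP.
Vt/C = PIP − R·V̇ − PEEP = 34 − 12.973 − 9 = 12.027 cmH2O.
Vt = C × 12.027 = 44.6 × 12.027 = 536.4 mL.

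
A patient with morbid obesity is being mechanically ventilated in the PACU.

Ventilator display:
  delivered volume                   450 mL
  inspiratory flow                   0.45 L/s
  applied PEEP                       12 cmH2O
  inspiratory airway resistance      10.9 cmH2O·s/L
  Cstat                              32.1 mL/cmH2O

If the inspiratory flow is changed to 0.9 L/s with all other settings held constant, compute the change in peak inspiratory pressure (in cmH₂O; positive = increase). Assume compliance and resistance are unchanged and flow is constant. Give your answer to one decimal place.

4.9

PIP = Vt/C + R·V̇ + PEEP (constant-flow equation of motion).
Only the resistive term changes: ΔPIP = R × ΔV̇ = 10.9 × (0.9 − 0.45) = 10.9 × 0.45 = 4.905 cmH2O.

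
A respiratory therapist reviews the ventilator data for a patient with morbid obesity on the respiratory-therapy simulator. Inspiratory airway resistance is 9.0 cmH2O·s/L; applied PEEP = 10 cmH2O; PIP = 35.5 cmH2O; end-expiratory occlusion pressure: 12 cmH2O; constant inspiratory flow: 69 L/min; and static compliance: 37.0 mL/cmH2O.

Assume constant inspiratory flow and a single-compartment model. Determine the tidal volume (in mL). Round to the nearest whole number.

487

Flow: 69 L/min ÷ 60 = 1.15 L/s.
Total PEEP = 12 cmH2O (set 10 + intrinsic 2); this is the baseline alveolar pressure.
Equation of motion (constant flow): PIP = Vt/C + R·V̇ + PEEP.
Vt/C = PIP − R·V̇ − PEEP = 35.5 − 10.35 − 12 = 13.15 cmH2O.
Vt = C × 13.15 = 37.0 × 13.15 = 486.55 mL.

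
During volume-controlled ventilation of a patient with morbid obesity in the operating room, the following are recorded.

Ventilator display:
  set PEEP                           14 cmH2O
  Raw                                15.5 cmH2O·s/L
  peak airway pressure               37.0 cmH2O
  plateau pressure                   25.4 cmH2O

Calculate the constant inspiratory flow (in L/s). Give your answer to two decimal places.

flow = (PIP − Pplat) / Raw = 11.6 / 15.5 = 0.7484 L/s.

0.75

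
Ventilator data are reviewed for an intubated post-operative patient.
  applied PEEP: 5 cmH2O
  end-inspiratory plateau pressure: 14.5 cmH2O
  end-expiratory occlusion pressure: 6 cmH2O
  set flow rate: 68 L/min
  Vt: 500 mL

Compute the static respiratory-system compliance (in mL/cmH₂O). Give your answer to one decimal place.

58.8

End-expiratory occlusion gives total PEEP = 6 cmH2O (intrinsic PEEP = 6 − 5 = 1). Use total PEEP for the elastic gradient.
Cstat = Vt / (Pplat − PEEPtotal) = 500 / (14.5 − 6) = 500 / 8.5 = 58.824 mL/cmH2O.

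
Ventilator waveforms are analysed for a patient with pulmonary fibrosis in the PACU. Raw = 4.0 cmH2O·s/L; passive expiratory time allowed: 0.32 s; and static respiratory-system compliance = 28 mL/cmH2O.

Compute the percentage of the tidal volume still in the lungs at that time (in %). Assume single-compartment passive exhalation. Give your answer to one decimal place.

τ = R × C = 4.0 × 28 mL/cmH2O = 4.0 × 0.028 L/cmH2O = 0.112 s.
Passive exhalation: V(t)/V₀ = e^(−t/τ) = e^(−0.32/0.112) = 0.05743.
Fraction remaining = 0.05743 → 5.743%.

5.7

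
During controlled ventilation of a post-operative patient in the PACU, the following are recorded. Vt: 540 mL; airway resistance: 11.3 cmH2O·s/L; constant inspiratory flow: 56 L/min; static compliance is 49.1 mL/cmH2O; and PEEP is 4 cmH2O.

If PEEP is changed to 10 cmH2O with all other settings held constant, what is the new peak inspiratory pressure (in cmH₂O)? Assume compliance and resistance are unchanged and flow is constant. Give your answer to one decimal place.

Flow: 56 L/min ÷ 60 = 0.9333 L/s.
PIP = Vt/C + R·V̇ + PEEP (constant-flow equation of motion).
Only the baseline term changes: ΔPIP = ΔPEEP = 10 − 4 = 6.0 cmH2O.
Original PIP = 540/49.1 + 11.3×0.9333 + 4 = 25.544 cmH2O; new PIP = 25.544 + (6.0) = 31.544 cmH2O.

31.5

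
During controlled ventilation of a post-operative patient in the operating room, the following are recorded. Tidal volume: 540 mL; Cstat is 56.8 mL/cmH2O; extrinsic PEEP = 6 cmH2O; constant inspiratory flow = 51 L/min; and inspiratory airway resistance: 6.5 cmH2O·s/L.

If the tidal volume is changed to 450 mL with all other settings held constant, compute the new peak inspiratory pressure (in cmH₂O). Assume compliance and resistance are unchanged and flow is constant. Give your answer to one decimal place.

Flow: 51 L/min ÷ 60 = 0.85 L/s.
PIP = Vt/C + R·V̇ + PEEP (constant-flow equation of motion).
Only the elastic term changes: ΔPIP = ΔVt / C = (450 − 540) / 56.8 = -1.585 cmH2O.
Original PIP = 540/56.8 + 6.5×0.85 + 6 = 21.032 cmH2O; new PIP = 21.032 + (-1.585) = 19.447 cmH2O.

19.4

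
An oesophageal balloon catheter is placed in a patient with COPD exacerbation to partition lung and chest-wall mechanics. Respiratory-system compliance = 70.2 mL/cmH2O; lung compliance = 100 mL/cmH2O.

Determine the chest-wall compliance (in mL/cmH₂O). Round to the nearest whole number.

236

1/Ccw = 1/Crs − 1/CL.
1/Ccw = 1/70.2 − 1/100 = 0.004245.
Ccw = 235.57 mL/cmH2O.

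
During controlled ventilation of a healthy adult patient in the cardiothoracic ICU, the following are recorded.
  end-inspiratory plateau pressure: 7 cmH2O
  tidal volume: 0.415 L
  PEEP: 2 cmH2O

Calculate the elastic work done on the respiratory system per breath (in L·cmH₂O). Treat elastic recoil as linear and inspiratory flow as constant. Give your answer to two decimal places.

1.04

Elastic work ≈ ½ × (Pplat − PEEP) × Vt = 0.5 × (7 − 2) × 0.415 L = 0.5 × 5.0 × 0.415 = 1.038 L·cmH2O.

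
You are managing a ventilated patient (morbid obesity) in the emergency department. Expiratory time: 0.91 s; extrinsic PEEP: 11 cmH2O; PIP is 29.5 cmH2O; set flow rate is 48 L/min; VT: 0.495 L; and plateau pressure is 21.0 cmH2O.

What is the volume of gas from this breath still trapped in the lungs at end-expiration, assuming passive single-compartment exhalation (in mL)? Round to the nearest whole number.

88

Flow: 48 L/min ÷ 60 = 0.8 L/s.
R = (PIP − Pplat)/V̇ = (29.5 − 21.0) / 0.8 = 8.5/0.8 = 10.625 cmH2O·s/L.
C = Vt/(Pplat − PEEP) = 495.0 / (21.0 − 11) = 495.0/10.0 = 49.5 mL/cmH2O.
τ = R × C = 10.625 × 0.0495 L/cmH2O = 0.5259 s.
Fraction remaining = e^(−Te/τ) = e^(−0.91/0.5259) = 0.1772.
Trapped volume = 495.0 × 0.1772 = 87.714 mL.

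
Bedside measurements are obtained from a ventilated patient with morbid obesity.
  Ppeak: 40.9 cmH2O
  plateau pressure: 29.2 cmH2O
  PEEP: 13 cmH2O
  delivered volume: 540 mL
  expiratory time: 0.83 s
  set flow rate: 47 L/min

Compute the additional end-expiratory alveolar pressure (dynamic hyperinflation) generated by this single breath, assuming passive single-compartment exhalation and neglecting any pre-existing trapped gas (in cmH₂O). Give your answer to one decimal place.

Flow: 47 L/min ÷ 60 = 0.7833 L/s.
R = (PIP − Pplat)/V̇ = (40.9 − 29.2) / 0.7833 = 11.7/0.7833 = 14.937 cmH2O·s/L.
C = Vt/(Pplat − PEEP) = 540.0 / (29.2 − 13) = 540.0/16.2 = 33.333 mL/cmH2O.
τ = R × C = 14.937 × 0.03333 L/cmH2O = 0.4979 s.
Fraction remaining = e^(−Te/τ) = e^(−0.83/0.4979) = 0.1888; trapped volume = 540.0 × 0.1888 = 101.95 mL.
Additional alveolar pressure from trapping ≈ V_trapped / C = 101.95 / 33.333 = 3.059 cmH2O.

3.1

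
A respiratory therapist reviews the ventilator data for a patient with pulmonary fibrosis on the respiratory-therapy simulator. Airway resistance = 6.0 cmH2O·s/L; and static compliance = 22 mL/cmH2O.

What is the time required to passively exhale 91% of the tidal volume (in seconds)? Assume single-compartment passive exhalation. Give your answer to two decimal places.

τ = R × C = 6.0 × 22 mL/cmH2O = 6.0 × 0.022 L/cmH2O = 0.132 s.
Exhaled fraction f = 1 − e^(−t/τ) → t = −τ·ln(1 − f) = −0.132·ln(0.09) = 0.3178 s.

0.32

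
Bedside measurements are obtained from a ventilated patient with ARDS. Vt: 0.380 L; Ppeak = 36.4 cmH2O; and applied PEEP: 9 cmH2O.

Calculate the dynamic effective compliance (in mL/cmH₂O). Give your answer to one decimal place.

Dynamic compliance = Vt / (PIP − PEEP) = 380 / (36.4 − 9) = 380 / 27.4 = 13.869 mL/cmH2O.

13.9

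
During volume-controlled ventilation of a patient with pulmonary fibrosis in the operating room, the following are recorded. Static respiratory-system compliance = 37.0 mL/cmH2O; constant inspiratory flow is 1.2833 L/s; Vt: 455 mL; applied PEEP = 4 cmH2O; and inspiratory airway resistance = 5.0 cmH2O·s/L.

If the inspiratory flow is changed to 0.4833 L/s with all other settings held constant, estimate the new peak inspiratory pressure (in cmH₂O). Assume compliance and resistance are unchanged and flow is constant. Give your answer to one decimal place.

18.7

PIP = Vt/C + R·V̇ + PEEP (constant-flow equation of motion).
Only the resistive term changes: ΔPIP = R × ΔV̇ = 5.0 × (0.4833 − 1.2833) = 5.0 × -0.8 = -4.0 cmH2O.
Original PIP = 455/37.0 + 5.0×1.2833 + 4 = 22.714 cmH2O; new PIP = 22.714 + (-4.0) = 18.714 cmH2O.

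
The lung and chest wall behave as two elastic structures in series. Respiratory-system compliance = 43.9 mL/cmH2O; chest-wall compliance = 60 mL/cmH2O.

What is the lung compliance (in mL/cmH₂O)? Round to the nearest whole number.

1/CL = 1/Crs − 1/Ccw.
1/CL = 1/43.9 − 1/60 = 0.006112.
CL = 163.61 mL/cmH2O.

164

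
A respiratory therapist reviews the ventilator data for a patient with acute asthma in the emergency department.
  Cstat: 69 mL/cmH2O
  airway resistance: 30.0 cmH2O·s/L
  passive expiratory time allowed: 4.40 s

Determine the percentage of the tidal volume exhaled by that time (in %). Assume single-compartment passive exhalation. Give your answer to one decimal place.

88.1

τ = R × C = 30.0 × 69 mL/cmH2O = 30.0 × 0.069 L/cmH2O = 2.07 s.
Passive exhalation: V(t)/V₀ = e^(−t/τ) = e^(−4.40/2.07) = 0.1194.
Fraction exhaled = 1 − 0.1194 = 0.8806 → 88.06%.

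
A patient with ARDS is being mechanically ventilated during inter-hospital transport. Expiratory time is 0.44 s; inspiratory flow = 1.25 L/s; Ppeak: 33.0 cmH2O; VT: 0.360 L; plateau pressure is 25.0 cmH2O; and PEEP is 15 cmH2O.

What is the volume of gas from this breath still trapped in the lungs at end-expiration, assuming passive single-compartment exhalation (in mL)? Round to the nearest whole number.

R = (PIP − Pplat)/V̇ = (33.0 − 25.0) / 1.25 = 8.0/1.25 = 6.4 cmH2O·s/L.
C = Vt/(Pplat − PEEP) = 360.0 / (25.0 − 15) = 360.0/10.0 = 36.0 mL/cmH2O.
τ = R × C = 6.4 × 0.036 L/cmH2O = 0.2304 s.
Fraction remaining = e^(−Te/τ) = e^(−0.44/0.2304) = 0.1481.
Trapped volume = 360.0 × 0.1481 = 53.316 mL.

53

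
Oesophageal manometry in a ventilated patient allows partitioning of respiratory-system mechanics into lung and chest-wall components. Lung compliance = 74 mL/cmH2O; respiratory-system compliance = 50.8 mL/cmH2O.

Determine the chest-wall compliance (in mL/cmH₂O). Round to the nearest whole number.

1/Ccw = 1/Crs − 1/CL.
1/Ccw = 1/50.8 − 1/74 = 0.006172.
Ccw = 162.02 mL/cmH2O.

162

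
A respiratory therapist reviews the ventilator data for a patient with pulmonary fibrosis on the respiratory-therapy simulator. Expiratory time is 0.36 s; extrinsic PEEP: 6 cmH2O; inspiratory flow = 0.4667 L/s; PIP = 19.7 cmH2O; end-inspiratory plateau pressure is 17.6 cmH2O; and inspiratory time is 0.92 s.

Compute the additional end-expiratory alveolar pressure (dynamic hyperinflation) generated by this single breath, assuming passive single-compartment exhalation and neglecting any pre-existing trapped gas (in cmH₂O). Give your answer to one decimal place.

1.3

Vt = flow × Ti = 0.4667 L/s × 0.92 s × 1000 mL/L = 429.36 mL.
R = (PIP − Pplat)/V̇ = (19.7 − 17.6) / 0.4667 = 2.1/0.4667 = 4.5 cmH2O·s/L.
C = Vt/(Pplat − PEEP) = 429.36 / (17.6 − 6) = 429.36/11.6 = 37.014 mL/cmH2O.
τ = R × C = 4.5 × 0.03701 L/cmH2O = 0.1665 s.
Fraction remaining = e^(−Te/τ) = e^(−0.36/0.1665) = 0.1151; trapped volume = 429.36 × 0.1151 = 49.419 mL.
Additional alveolar pressure from trapping ≈ V_trapped / C = 49.419 / 37.014 = 1.335 cmH2O.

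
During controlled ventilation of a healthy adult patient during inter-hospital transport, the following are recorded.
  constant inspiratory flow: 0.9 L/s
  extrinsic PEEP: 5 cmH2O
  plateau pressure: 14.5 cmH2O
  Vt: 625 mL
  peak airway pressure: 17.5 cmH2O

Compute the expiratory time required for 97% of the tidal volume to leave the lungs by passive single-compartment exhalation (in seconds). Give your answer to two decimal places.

R = (PIP − Pplat)/V̇ = (17.5 − 14.5) / 0.9 = 3.0/0.9 = 3.333 cmH2O·s/L.
C = Vt/(Pplat − PEEP) = 625.0 / (14.5 − 5) = 625.0/9.5 = 65.789 mL/cmH2O.
τ = R × C = 3.333 × 0.06579 L/cmH2O = 0.2193 s.
t = −τ·ln(1 − 0.97) = −0.2193·ln(0.03) = 0.769 s.

0.77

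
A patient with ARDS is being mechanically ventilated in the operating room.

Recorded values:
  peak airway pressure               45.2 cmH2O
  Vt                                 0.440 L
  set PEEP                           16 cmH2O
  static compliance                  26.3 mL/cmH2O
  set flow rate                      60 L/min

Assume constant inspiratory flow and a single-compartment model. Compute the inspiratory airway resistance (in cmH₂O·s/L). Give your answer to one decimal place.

12.5

Flow: 60 L/min ÷ 60 = 1 L/s.
Equation of motion (constant flow): PIP = Vt/C + R·V̇ + PEEP.
R·V̇ = PIP − Vt/C − PEEP = 45.2 − 440/26.3 − 16 = 45.2 − 16.73 − 16 = 12.47 cmH2O.
R = 12.47 / 1 = 12.47 cmH2O·s/L.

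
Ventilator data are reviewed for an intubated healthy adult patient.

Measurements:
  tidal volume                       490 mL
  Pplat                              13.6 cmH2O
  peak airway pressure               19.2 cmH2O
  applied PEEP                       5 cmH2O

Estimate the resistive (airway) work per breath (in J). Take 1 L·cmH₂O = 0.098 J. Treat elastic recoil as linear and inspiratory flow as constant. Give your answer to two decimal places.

With constant inspiratory flow the resistive pressure is constant at PIP − Pplat = 19.2 − 13.6 = 5.6 cmH2O, so resistive work = 5.6 × 0.490 = 2.744 L·cmH2O.
× 0.098 J/(L·cmH2O) → 0.2689 J.

0.27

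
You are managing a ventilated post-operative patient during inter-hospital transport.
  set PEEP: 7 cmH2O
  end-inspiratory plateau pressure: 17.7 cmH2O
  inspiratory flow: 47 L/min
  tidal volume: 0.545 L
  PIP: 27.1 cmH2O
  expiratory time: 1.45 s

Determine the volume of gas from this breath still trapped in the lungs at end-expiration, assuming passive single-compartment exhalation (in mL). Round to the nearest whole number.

51

Flow: 47 L/min ÷ 60 = 0.7833 L/s.
R = (PIP − Pplat)/V̇ = (27.1 − 17.7) / 0.7833 = 9.4/0.7833 = 12.001 cmH2O·s/L.
C = Vt/(Pplat − PEEP) = 545.0 / (17.7 − 7) = 545.0/10.7 = 50.935 mL/cmH2O.
τ = R × C = 12.001 × 0.05094 L/cmH2O = 0.6113 s.
Fraction remaining = e^(−Te/τ) = e^(−1.45/0.6113) = 0.09329.
Trapped volume = 545.0 × 0.09329 = 50.843 mL.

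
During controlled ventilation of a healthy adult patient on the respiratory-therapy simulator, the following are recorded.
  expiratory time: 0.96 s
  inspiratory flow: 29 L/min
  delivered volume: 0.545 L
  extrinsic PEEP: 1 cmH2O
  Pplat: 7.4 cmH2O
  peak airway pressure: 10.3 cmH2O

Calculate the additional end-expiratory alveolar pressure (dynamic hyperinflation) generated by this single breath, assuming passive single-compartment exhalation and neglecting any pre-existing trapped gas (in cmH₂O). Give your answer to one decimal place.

1.0

Flow: 29 L/min ÷ 60 = 0.4833 L/s.
R = (PIP − Pplat)/V̇ = (10.3 − 7.4) / 0.4833 = 2.9/0.4833 = 6.0 cmH2O·s/L.
C = Vt/(Pplat − PEEP) = 545.0 / (7.4 − 1) = 545.0/6.4 = 85.156 mL/cmH2O.
τ = R × C = 6.0 × 0.08516 L/cmH2O = 0.511 s.
Fraction remaining = e^(−Te/τ) = e^(−0.96/0.511) = 0.1528; trapped volume = 545.0 × 0.1528 = 83.276 mL.
Additional alveolar pressure from trapping ≈ V_trapped / C = 83.276 / 85.156 = 0.9779 cmH2O.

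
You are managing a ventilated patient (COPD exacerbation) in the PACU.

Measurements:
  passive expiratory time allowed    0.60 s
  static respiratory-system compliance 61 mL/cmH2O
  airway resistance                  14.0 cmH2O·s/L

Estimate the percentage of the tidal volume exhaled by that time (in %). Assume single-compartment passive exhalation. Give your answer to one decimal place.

τ = R × C = 14.0 × 61 mL/cmH2O = 14.0 × 0.061 L/cmH2O = 0.854 s.
Passive exhalation: V(t)/V₀ = e^(−t/τ) = e^(−0.60/0.854) = 0.4953.
Fraction exhaled = 1 − 0.4953 = 0.5047 → 50.47%.

50.5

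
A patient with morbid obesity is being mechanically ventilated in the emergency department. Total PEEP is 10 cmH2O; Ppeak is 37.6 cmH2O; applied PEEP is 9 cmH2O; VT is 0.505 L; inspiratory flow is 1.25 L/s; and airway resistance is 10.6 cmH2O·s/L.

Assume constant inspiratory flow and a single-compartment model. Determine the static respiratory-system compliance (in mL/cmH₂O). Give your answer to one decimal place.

35.2

Total PEEP = 10 cmH2O (set 9 + intrinsic 1); this is the baseline alveolar pressure.
Equation of motion (constant flow): PIP = Vt/C + R·V̇ + PEEP.
Vt/C = PIP − R·V̇ − PEEP = 37.6 − 10.6×1.25 − 10 = 37.6 − 13.25 − 10 = 14.35 cmH2O.
C = Vt / 14.35 = 505 / 14.35 = 35.192 mL/cmH2O.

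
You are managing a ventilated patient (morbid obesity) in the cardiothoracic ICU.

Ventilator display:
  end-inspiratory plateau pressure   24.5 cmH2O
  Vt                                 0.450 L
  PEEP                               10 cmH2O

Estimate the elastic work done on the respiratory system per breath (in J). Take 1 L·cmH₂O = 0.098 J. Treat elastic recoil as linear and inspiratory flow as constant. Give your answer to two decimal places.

0.32

Elastic work ≈ ½ × (Pplat − PEEP) × Vt = 0.5 × (24.5 − 10) × 0.450 L = 0.5 × 14.5 × 0.450 = 3.263 L·cmH2O.
× 0.098 J/(L·cmH2O) → 0.3198 J.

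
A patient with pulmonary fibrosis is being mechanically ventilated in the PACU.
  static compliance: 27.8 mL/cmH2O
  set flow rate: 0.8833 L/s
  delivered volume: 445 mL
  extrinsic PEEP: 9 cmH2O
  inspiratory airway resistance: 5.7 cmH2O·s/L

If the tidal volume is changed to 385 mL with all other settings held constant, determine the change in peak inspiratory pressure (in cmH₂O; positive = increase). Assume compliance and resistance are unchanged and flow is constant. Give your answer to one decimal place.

PIP = Vt/C + R·V̇ + PEEP (constant-flow equation of motion).
Only the elastic term changes: ΔPIP = ΔVt / C = (385 − 445) / 27.8 = -2.158 cmH2O.

-2.2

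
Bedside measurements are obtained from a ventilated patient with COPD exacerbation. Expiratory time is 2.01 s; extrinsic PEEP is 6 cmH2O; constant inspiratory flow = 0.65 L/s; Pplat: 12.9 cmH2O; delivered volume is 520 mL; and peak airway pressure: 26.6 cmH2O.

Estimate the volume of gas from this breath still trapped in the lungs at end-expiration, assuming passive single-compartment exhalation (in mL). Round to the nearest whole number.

R = (PIP − Pplat)/V̇ = (26.6 − 12.9) / 0.65 = 13.7/0.65 = 21.077 cmH2O·s/L.
C = Vt/(Pplat − PEEP) = 520.0 / (12.9 − 6) = 520.0/6.9 = 75.362 mL/cmH2O.
τ = R × C = 21.077 × 0.07536 L/cmH2O = 1.588 s.
Fraction remaining = e^(−Te/τ) = e^(−2.01/1.588) = 0.282.
Trapped volume = 520.0 × 0.282 = 146.64 mL.

147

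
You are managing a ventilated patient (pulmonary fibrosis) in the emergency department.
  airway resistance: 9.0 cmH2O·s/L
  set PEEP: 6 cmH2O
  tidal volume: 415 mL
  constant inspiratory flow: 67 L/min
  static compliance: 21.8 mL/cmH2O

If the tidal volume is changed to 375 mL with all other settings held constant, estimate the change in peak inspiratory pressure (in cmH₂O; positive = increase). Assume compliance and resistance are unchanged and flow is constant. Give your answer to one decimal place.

PIP = Vt/C + R·V̇ + PEEP (constant-flow equation of motion).
Only the elastic term changes: ΔPIP = ΔVt / C = (375 − 415) / 21.8 = -1.835 cmH2O.

-1.8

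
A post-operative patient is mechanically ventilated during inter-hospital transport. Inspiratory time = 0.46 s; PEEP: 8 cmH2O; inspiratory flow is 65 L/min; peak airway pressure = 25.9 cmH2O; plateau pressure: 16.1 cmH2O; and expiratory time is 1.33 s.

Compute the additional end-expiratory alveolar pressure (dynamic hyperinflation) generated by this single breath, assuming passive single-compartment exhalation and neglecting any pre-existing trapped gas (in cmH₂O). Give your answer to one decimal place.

Flow: 65 L/min ÷ 60 = 1.0833 L/s.
Vt = flow × Ti = 1.0833 L/s × 0.46 s × 1000 mL/L = 498.32 mL.
R = (PIP − Pplat)/V̇ = (25.9 − 16.1) / 1.0833 = 9.8/1.0833 = 9.046 cmH2O·s/L.
C = Vt/(Pplat − PEEP) = 498.32 / (16.1 − 8) = 498.32/8.1 = 61.521 mL/cmH2O.
τ = R × C = 9.046 × 0.06152 L/cmH2O = 0.5565 s.
Fraction remaining = e^(−Te/τ) = e^(−1.33/0.5565) = 0.09164; trapped volume = 498.32 × 0.09164 = 45.666 mL.
Additional alveolar pressure from trapping ≈ V_trapped / C = 45.666 / 61.521 = 0.7423 cmH2O.

0.7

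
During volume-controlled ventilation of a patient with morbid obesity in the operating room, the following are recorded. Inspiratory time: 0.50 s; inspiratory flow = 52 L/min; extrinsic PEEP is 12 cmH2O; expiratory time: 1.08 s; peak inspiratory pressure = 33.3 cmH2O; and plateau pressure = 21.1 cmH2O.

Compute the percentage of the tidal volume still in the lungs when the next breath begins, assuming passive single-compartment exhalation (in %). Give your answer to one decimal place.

Flow: 52 L/min ÷ 60 = 0.8667 L/s.
Vt = flow × Ti = 0.8667 L/s × 0.50 s × 1000 mL/L = 433.35 mL.
R = (PIP − Pplat)/V̇ = (33.3 − 21.1) / 0.8667 = 12.2/0.8667 = 14.076 cmH2O·s/L.
C = Vt/(Pplat − PEEP) = 433.35 / (21.1 − 12) = 433.35/9.1 = 47.621 mL/cmH2O.
τ = R × C = 14.076 × 0.04762 L/cmH2O = 0.6703 s.
Fraction remaining at end-expiration = e^(−Te/τ) = e^(−1.08/0.6703) = 0.1996 → 19.96%.

20.0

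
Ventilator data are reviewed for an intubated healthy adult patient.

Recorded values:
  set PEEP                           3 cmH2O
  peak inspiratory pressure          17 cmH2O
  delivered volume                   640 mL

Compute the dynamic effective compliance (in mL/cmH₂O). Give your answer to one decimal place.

Dynamic compliance = Vt / (PIP − PEEP) = 640 / (17 − 3) = 640 / 14.0 = 45.714 mL/cmH2O.

45.7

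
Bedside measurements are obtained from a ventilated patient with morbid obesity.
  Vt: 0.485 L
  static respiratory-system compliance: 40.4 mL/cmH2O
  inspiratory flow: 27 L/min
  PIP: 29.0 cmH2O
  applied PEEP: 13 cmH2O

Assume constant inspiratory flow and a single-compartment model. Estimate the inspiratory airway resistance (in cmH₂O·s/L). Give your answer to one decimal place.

8.9

Flow: 27 L/min ÷ 60 = 0.45 L/s.
Equation of motion (constant flow): PIP = Vt/C + R·V̇ + PEEP.
R·V̇ = PIP − Vt/C − PEEP = 29.0 − 485/40.4 − 13 = 29.0 − 12.005 − 13 = 3.995 cmH2O.
R = 3.995 / 0.45 = 8.878 cmH2O·s/L.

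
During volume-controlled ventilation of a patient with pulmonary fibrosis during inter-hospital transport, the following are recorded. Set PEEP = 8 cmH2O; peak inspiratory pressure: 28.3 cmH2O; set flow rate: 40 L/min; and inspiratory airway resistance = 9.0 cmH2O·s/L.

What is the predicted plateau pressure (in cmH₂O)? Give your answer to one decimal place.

22.3

Flow: 40 L/min ÷ 60 = 0.6667 L/s.
Pplat = PIP − Raw × flow = 28.3 − 9.0 × 0.6667 = 28.3 − 6.0 = 22.3 cmH2O.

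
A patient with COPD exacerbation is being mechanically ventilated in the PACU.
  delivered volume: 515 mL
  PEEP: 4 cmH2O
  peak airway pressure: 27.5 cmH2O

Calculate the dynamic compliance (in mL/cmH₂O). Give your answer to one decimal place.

21.9

Dynamic compliance = Vt / (PIP − PEEP) = 515 / (27.5 − 4) = 515 / 23.5 = 21.915 mL/cmH2O.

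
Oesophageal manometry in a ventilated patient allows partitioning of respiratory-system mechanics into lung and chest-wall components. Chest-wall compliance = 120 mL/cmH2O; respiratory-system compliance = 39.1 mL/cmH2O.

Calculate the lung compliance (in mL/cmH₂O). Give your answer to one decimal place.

58.0

1/CL = 1/Crs − 1/Ccw.
1/CL = 1/39.1 − 1/120 = 0.01724.
CL = 58.005 mL/cmH2O.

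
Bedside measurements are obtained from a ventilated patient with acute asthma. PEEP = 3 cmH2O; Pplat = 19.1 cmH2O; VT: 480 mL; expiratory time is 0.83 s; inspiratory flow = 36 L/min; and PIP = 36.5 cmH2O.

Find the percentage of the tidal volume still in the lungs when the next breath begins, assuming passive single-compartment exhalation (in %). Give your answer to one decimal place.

38.3

Flow: 36 L/min ÷ 60 = 0.6 L/s.
R = (PIP − Pplat)/V̇ = (36.5 − 19.1) / 0.6 = 17.4/0.6 = 29.0 cmH2O·s/L.
C = Vt/(Pplat − PEEP) = 480.0 / (19.1 − 3) = 480.0/16.1 = 29.814 mL/cmH2O.
τ = R × C = 29.0 × 0.02981 L/cmH2O = 0.8645 s.
Fraction remaining at end-expiration = e^(−Te/τ) = e^(−0.83/0.8645) = 0.3829 → 38.29%.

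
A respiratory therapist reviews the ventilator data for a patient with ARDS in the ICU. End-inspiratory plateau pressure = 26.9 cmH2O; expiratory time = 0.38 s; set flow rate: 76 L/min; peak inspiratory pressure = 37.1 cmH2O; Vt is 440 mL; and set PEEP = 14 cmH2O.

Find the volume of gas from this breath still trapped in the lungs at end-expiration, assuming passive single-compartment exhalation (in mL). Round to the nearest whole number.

Flow: 76 L/min ÷ 60 = 1.2667 L/s.
R = (PIP − Pplat)/V̇ = (37.1 − 26.9) / 1.2667 = 10.2/1.2667 = 8.052 cmH2O·s/L.
C = Vt/(Pplat − PEEP) = 440.0 / (26.9 − 14) = 440.0/12.9 = 34.109 mL/cmH2O.
τ = R × C = 8.052 × 0.03411 L/cmH2O = 0.2747 s.
Fraction remaining = e^(−Te/τ) = e^(−0.38/0.2747) = 0.2507.
Trapped volume = 440.0 × 0.2507 = 110.31 mL.

110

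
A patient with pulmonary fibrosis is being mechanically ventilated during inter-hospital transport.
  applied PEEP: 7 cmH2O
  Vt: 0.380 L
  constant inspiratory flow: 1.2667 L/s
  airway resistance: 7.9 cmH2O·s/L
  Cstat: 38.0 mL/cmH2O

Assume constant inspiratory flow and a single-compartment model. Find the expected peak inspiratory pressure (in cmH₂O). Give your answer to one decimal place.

Equation of motion (constant flow): PIP = Vt/C + R·V̇ + PEEP.
PIP = 380/38.0 + 7.9×1.2667 + 7 = 10.0 + 10.007 + 7 = 27.007 cmH2O.

27.0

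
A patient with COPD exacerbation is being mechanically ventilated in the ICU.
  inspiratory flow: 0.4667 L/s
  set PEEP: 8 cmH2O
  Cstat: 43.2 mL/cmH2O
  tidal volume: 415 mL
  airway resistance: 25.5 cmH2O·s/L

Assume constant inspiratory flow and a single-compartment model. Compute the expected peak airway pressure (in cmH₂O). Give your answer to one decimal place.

Equation of motion (constant flow): PIP = Vt/C + R·V̇ + PEEP.
PIP = 415/43.2 + 25.5×0.4667 + 8 = 9.606 + 11.901 + 8 = 29.507 cmH2O.

29.5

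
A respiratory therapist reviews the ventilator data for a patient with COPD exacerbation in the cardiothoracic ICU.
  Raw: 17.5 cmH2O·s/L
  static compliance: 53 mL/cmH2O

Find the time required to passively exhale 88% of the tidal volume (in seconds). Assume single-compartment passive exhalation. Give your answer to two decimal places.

τ = R × C = 17.5 × 53 mL/cmH2O = 17.5 × 0.053 L/cmH2O = 0.9275 s.
Exhaled fraction f = 1 − e^(−t/τ) → t = −τ·ln(1 − f) = −0.9275·ln(0.12) = 1.967 s.

1.97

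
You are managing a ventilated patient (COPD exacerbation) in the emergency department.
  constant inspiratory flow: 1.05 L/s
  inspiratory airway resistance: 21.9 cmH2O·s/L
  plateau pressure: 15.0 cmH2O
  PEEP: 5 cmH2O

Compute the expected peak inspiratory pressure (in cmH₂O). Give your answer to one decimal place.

38.0

PIP = Pplat + Raw × flow = 15.0 + 21.9 × 1.05 = 15.0 + 22.995 = 37.995 cmH2O.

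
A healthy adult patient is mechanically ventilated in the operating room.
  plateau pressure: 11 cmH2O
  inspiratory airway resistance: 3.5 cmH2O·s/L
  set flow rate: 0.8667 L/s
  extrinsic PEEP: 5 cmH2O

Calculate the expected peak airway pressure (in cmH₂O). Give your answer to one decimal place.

14.0

PIP = Pplat + Raw × flow = 11 + 3.5 × 0.8667 = 11 + 3.033 = 14.033 cmH2O.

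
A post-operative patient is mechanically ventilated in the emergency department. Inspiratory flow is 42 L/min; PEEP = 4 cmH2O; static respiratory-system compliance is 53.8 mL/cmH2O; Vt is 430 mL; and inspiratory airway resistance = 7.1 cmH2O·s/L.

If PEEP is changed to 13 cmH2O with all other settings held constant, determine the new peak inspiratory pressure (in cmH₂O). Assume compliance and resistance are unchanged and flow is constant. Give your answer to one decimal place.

Flow: 42 L/min ÷ 60 = 0.7 L/s.
PIP = Vt/C + R·V̇ + PEEP (constant-flow equation of motion).
Only the baseline term changes: ΔPIP = ΔPEEP = 13 − 4 = 9.0 cmH2O.
Original PIP = 430/53.8 + 7.1×0.7 + 4 = 16.963 cmH2O; new PIP = 16.963 + (9.0) = 25.963 cmH2O.

26.0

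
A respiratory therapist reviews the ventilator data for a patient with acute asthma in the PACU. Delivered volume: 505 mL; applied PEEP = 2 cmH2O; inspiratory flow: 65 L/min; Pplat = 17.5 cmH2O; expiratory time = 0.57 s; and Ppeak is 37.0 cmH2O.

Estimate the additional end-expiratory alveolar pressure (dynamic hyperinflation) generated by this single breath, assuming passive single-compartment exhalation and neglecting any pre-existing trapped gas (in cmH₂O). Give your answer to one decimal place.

Flow: 65 L/min ÷ 60 = 1.0833 L/s.
R = (PIP − Pplat)/V̇ = (37.0 − 17.5) / 1.0833 = 19.5/1.0833 = 18.001 cmH2O·s/L.
C = Vt/(Pplat − PEEP) = 505.0 / (17.5 − 2) = 505.0/15.5 = 32.581 mL/cmH2O.
τ = R × C = 18.001 × 0.03258 L/cmH2O = 0.5865 s.
Fraction remaining = e^(−Te/τ) = e^(−0.57/0.5865) = 0.3784; trapped volume = 505.0 × 0.3784 = 191.09 mL.
Additional alveolar pressure from trapping ≈ V_trapped / C = 191.09 / 32.581 = 5.865 cmH2O.

5.9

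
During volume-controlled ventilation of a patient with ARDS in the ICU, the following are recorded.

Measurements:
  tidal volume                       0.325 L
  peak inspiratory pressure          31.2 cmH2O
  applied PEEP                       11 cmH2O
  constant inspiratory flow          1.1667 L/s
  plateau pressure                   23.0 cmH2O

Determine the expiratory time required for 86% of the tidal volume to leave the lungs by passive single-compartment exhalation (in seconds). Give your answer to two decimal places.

R = (PIP − Pplat)/V̇ = (31.2 − 23.0) / 1.1667 = 8.2/1.1667 = 7.028 cmH2O·s/L.
C = Vt/(Pplat − PEEP) = 325.0 / (23.0 − 11) = 325.0/12.0 = 27.083 mL/cmH2O.
τ = R × C = 7.028 × 0.02708 L/cmH2O = 0.1903 s.
t = −τ·ln(1 − 0.86) = −0.1903·ln(0.14) = 0.3742 s.

0.37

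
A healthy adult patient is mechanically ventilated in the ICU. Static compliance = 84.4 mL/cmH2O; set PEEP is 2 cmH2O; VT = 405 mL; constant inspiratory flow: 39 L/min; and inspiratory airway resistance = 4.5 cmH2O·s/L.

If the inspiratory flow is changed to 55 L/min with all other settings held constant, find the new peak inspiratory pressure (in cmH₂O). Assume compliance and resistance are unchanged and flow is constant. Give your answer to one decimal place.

10.9

Flow: 39 L/min ÷ 60 = 0.65 L/s.
New flow: 55 L/min ÷ 60 = 0.9167 L/s.
PIP = Vt/C + R·V̇ + PEEP (constant-flow equation of motion).
Only the resistive term changes: ΔPIP = R × ΔV̇ = 4.5 × (0.9167 − 0.65) = 4.5 × 0.2667 = 1.2 cmH2O.
Original PIP = 405/84.4 + 4.5×0.65 + 2 = 9.724 cmH2O; new PIP = 9.724 + (1.2) = 10.924 cmH2O.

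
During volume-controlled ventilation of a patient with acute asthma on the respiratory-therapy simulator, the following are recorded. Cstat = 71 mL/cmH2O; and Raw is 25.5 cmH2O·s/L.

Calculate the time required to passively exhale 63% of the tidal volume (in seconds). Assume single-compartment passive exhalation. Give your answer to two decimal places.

τ = R × C = 25.5 × 71 mL/cmH2O = 25.5 × 0.071 L/cmH2O = 1.811 s.
Exhaled fraction f = 1 − e^(−t/τ) → t = −τ·ln(1 − f) = −1.811·ln(0.37) = 1.801 s.

1.80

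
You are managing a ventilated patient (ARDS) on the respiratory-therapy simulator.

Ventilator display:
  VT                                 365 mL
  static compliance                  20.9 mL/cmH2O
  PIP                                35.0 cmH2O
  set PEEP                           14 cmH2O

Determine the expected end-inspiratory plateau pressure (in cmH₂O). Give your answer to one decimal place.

Pplat = PEEP + Vt / Cstat = 14 + 365 / 20.9 = 14 + 17.464 = 31.464 cmH2O.

31.5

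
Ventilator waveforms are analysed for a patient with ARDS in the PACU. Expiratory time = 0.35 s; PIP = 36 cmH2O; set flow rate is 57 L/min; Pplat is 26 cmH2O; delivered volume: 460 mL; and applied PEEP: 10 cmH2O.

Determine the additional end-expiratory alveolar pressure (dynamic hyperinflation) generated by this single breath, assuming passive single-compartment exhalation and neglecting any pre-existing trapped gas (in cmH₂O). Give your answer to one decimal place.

5.0

Flow: 57 L/min ÷ 60 = 0.95 L/s.
R = (PIP − Pplat)/V̇ = (36 − 26) / 0.95 = 10.0/0.95 = 10.526 cmH2O·s/L.
C = Vt/(Pplat − PEEP) = 460.0 / (26 − 10) = 460.0/16.0 = 28.75 mL/cmH2O.
τ = R × C = 10.526 × 0.02875 L/cmH2O = 0.3026 s.
Fraction remaining = e^(−Te/τ) = e^(−0.35/0.3026) = 0.3145; trapped volume = 460.0 × 0.3145 = 144.67 mL.
Additional alveolar pressure from trapping ≈ V_trapped / C = 144.67 / 28.75 = 5.032 cmH2O.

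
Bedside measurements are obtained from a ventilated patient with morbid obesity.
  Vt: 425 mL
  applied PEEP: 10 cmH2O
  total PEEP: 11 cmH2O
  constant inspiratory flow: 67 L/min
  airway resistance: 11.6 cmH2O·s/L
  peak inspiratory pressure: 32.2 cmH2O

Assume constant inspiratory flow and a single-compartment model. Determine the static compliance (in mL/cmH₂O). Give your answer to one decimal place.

51.5

Flow: 67 L/min ÷ 60 = 1.1167 L/s.
Total PEEP = 11 cmH2O (set 10 + intrinsic 1); this is the baseline alveolar pressure.
Equation of motion (constant flow): PIP = Vt/C + R·V̇ + PEEP.
Vt/C = PIP − R·V̇ − PEEP = 32.2 − 11.6×1.1167 − 11 = 32.2 − 12.954 − 11 = 8.246 cmH2O.
C = Vt / 8.246 = 425 / 8.246 = 51.54 mL/cmH2O.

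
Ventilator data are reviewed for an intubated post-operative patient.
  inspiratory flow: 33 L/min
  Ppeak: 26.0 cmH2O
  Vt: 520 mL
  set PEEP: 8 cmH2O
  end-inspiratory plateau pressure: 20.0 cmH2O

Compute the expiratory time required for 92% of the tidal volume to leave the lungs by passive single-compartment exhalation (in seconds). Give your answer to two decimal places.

Flow: 33 L/min ÷ 60 = 0.55 L/s.
R = (PIP − Pplat)/V̇ = (26.0 − 20.0) / 0.55 = 6.0/0.55 = 10.909 cmH2O·s/L.
C = Vt/(Pplat − PEEP) = 520.0 / (20.0 − 8) = 520.0/12.0 = 43.333 mL/cmH2O.
τ = R × C = 10.909 × 0.04333 L/cmH2O = 0.4727 s.
t = −τ·ln(1 − 0.92) = −0.4727·ln(0.08) = 1.194 s.

1.19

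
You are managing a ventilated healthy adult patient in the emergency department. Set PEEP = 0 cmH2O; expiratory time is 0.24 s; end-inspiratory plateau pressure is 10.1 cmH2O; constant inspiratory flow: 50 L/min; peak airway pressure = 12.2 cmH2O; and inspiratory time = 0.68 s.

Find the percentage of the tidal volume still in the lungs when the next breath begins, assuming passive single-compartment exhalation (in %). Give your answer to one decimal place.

18.3

Flow: 50 L/min ÷ 60 = 0.8333 L/s.
Vt = flow × Ti = 0.8333 L/s × 0.68 s × 1000 mL/L = 566.64 mL.
R = (PIP − Pplat)/V̇ = (12.2 − 10.1) / 0.8333 = 2.1/0.8333 = 2.52 cmH2O·s/L.
C = Vt/(Pplat − PEEP) = 566.64 / (10.1 − 0) = 566.64/10.1 = 56.103 mL/cmH2O.
τ = R × C = 2.52 × 0.0561 L/cmH2O = 0.1414 s.
Fraction remaining at end-expiration = e^(−Te/τ) = e^(−0.24/0.1414) = 0.1832 → 18.32%.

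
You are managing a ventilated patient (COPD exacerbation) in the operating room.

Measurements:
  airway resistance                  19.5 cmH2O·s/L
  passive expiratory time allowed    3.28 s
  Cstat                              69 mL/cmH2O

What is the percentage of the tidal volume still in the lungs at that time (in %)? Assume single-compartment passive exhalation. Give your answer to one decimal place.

8.7

τ = R × C = 19.5 × 69 mL/cmH2O = 19.5 × 0.069 L/cmH2O = 1.346 s.
Passive exhalation: V(t)/V₀ = e^(−t/τ) = e^(−3.28/1.346) = 0.08744.
Fraction remaining = 0.08744 → 8.744%.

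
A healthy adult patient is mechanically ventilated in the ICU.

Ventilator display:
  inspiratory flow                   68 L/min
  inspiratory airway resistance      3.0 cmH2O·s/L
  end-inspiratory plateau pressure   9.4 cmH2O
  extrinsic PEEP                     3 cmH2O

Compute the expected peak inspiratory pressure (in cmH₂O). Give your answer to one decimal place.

12.8

Flow: 68 L/min ÷ 60 = 1.1333 L/s.
PIP = Pplat + Raw × flow = 9.4 + 3.0 × 1.1333 = 9.4 + 3.4 = 12.8 cmH2O.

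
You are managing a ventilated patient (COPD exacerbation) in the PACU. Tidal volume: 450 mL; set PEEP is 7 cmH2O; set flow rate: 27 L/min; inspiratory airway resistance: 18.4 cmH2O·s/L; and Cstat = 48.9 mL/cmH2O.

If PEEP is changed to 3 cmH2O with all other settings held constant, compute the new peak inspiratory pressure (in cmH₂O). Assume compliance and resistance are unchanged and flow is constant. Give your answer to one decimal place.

Flow: 27 L/min ÷ 60 = 0.45 L/s.
PIP = Vt/C + R·V̇ + PEEP (constant-flow equation of motion).
Only the baseline term changes: ΔPIP = ΔPEEP = 3 − 7 = -4.0 cmH2O.
Original PIP = 450/48.9 + 18.4×0.45 + 7 = 24.482 cmH2O; new PIP = 24.482 + (-4.0) = 20.482 cmH2O.

20.5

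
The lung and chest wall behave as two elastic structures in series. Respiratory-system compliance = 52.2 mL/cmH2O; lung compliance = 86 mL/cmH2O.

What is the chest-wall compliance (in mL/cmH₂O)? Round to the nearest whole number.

133

1/Ccw = 1/Crs − 1/CL.
1/Ccw = 1/52.2 − 1/86 = 0.007529.
Ccw = 132.82 mL/cmH2O.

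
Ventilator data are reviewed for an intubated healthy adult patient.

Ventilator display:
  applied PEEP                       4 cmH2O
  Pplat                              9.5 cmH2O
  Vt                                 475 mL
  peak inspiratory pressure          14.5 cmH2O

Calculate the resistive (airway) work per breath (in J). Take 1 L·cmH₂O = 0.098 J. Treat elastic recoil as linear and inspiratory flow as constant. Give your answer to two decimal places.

With constant inspiratory flow the resistive pressure is constant at PIP − Pplat = 14.5 − 9.5 = 5.0 cmH2O, so resistive work = 5.0 × 0.475 = 2.375 L·cmH2O.
× 0.098 J/(L·cmH2O) → 0.2328 J.

0.23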